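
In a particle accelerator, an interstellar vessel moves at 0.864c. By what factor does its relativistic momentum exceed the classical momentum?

p_rel = γmv, p_class = mv
Ratio = γ = 1/√(1 - 0.864²)
= 1/√(0.253504) = 1.986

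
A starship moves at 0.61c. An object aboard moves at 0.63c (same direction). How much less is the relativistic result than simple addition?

Classical: u' + v = 0.63 + 0.61 = 1.24c
Relativistic: u = (0.63 + 0.61)/(1 + 0.3843) = 1.24/1.3843 = 0.8958c
Difference: 1.24 - 0.8958 = 0.3442c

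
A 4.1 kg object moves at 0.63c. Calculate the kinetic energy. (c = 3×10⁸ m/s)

γ = 1/√(1 - 0.63²) = 1.2877
γ - 1 = 0.2877
KE = (γ-1)mc² = 0.2877 × 4.1 × (3×10⁸)² = 1.062×10¹⁷ J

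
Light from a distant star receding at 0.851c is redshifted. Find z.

β = 0.851
(1+β)/(1-β) = 1.851/0.149 = 12.423
√(12.423) = 3.525
z = 3.525 - 1 = 2.525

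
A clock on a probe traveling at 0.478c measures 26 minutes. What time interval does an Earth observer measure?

Proper time Δt₀ = 26 minutes
γ = 1/√(1 - 0.478²) = 1.1385
Δt = γΔt₀ = 1.1385 × 26 = 29.60 minutes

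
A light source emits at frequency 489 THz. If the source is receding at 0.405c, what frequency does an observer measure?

β = v/c = 0.405
(1-β)/(1+β) = 0.595/1.405 = 0.4235
Doppler factor = √(0.4235) = 0.6508
f_obs = 489 × 0.6508 = 318.2 THz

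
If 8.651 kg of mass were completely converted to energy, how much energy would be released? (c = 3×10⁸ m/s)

Using E = mc²:
c² = (3×10⁸)² = 9×10¹⁶ m²/s²
E = 8.651 × 9×10¹⁶ = 7.786×10¹⁷ J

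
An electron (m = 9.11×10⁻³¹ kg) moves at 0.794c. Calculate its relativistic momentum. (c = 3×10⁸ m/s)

γ = 1/√(1 - 0.794²) = 1.645
v = 0.794 × 3×10⁸ = 2.382×10⁸ m/s
p = γmv = 1.645 × 9.11×10⁻³¹ × 2.382×10⁸ = 3.570×10⁻²² kg·m/s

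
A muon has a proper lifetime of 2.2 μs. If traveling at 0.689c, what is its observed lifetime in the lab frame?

Proper lifetime τ₀ = 2.2 μs
γ = 1/√(1 - 0.689²) = 1.37976
τ = γτ₀ = 1.37976 × 2.2 μs = 3.035 μs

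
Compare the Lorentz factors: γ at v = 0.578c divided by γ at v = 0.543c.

γ₁ = 1/√(1 - 0.578²) = 1.225
γ₂ = 1/√(1 - 0.543²) = 1.191
γ₁/γ₂ = 1.225/1.191 = 1.029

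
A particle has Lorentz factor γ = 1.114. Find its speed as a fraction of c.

From γ = 1/√(1 - v²/c²):
1/γ² = 1/1.114² = 0.8058
v²/c² = 1 - 0.8058 = 0.1942
v/c = √(0.1942) = 0.4407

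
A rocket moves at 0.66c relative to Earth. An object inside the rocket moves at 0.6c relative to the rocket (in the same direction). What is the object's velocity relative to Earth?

u = (u' + v)/(1 + u'v/c²)
Numerator: 0.6 + 0.66 = 1.26
Denominator: 1 + 0.396 = 1.396
u = 1.26/1.396 = 0.9026c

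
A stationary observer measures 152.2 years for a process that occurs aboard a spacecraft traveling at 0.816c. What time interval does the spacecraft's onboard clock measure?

Dilated time Δt = 152.2 years
γ = 1/√(1 - 0.816²) = 1.730
Δt₀ = Δt/γ = 152.2/1.730 = 87.98 years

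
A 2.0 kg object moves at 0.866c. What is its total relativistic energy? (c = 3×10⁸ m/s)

γ = 1/√(1 - 0.866²) = 2.000
mc² = 2.0 × (3×10⁸)² = 1.800×10¹⁷ J
E = γmc² = 2.000 × 1.800×10¹⁷ = 3.600×10¹⁷ J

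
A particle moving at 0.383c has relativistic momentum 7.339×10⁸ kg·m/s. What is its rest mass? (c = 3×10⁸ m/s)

γ = 1/√(1 - 0.383²) = 1.08255
v = 0.383 × 3×10⁸ = 1.149×10⁸ m/s
m = p/(γv) = 7.339×10⁸/(1.08255 × 1.149×10⁸) = 5.900 kg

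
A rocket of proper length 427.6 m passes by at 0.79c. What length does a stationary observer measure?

Proper length L₀ = 427.6 m
γ = 1/√(1 - 0.79²) = 1.631
L = L₀/γ = 427.6/1.631 = 262.2 m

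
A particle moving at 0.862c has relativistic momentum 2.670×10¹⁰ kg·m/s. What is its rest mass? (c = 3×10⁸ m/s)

γ = 1/√(1 - 0.862²) = 1.9727
v = 0.862 × 3×10⁸ = 2.586×10⁸ m/s
m = p/(γv) = 2.670×10¹⁰/(1.9727 × 2.586×10⁸) = 52.34 kg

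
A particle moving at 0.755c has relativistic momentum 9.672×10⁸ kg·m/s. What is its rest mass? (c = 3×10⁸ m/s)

γ = 1/√(1 - 0.755²) = 1.525
v = 0.755 × 3×10⁸ = 2.265×10⁸ m/s
m = p/(γv) = 9.672×10⁸/(1.525 × 2.265×10⁸) = 2.800 kg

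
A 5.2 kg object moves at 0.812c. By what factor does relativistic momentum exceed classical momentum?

p_rel = γmv, p_class = mv
Ratio = γ = 1/√(1 - 0.812²) = 1.713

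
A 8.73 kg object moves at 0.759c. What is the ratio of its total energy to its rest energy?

E = γmc², E₀ = mc²
E/E₀ = γ = 1/√(1 - 0.759²) = 1.536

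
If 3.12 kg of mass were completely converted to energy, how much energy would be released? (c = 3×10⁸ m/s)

Using E = mc²:
c² = (3×10⁸)² = 9×10¹⁶ m²/s²
E = 3.12 × 9×10¹⁶ = 2.808×10¹⁷ J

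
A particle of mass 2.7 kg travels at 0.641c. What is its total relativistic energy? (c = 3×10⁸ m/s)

γ = 1/√(1 - 0.641²) = 1.303
mc² = 2.7 × (3×10⁸)² = 2.430×10¹⁷ J
E = γmc² = 1.303 × 2.430×10¹⁷ = 3.166×10¹⁷ J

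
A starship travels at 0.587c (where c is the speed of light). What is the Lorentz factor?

v/c = 0.587, so (v/c)² = 0.344569
1 - (v/c)² = 0.655431
γ = 1/√(0.655431) = 1.235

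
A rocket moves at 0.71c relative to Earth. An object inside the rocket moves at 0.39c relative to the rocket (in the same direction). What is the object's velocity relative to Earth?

u = (u' + v)/(1 + u'v/c²)
Numerator: 0.39 + 0.71 = 1.1
Denominator: 1 + 0.2769 = 1.2769
u = 1.1/1.2769 = 0.8615c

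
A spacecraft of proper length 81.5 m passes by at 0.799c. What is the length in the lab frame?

Proper length L₀ = 81.5 m
γ = 1/√(1 - 0.799²) = 1.663
L = L₀/γ = 81.5/1.663 = 49.01 m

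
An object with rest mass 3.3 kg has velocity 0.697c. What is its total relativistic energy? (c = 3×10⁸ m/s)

γ = 1/√(1 - 0.697²) = 1.3946
mc² = 3.3 × (3×10⁸)² = 2.970×10¹⁷ J
E = γmc² = 1.3946 × 2.970×10¹⁷ = 4.142×10¹⁷ J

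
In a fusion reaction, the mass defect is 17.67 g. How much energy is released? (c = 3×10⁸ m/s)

Convert mass defect: Δm = 17.67 g = 0.01767 kg
E = Δm·c² = 0.01767 × (3×10⁸)²
= 0.01767 × 9×10¹⁶ = 1.590×10¹⁵ J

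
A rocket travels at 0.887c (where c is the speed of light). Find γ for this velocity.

v/c = 0.887, so (v/c)² = 0.786769
1 - (v/c)² = 0.213231
γ = 1/√(0.213231) = 2.166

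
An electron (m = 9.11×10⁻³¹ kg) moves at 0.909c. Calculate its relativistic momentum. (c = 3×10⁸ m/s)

γ = 1/√(1 - 0.909²) = 2.399
v = 0.909 × 3×10⁸ = 2.727×10⁸ m/s
p = γmv = 2.399 × 9.11×10⁻³¹ × 2.727×10⁸ = 5.960×10⁻²² kg·m/s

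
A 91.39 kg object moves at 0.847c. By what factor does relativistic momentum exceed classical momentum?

p_rel = γmv, p_class = mv
Ratio = γ = 1/√(1 - 0.847²) = 1.881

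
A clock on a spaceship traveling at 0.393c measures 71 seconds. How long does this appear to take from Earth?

Proper time Δt₀ = 71 seconds
γ = 1/√(1 - 0.393²) = 1.0875
Δt = γΔt₀ = 1.0875 × 71 = 77.21 seconds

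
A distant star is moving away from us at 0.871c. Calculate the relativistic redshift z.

β = 0.871
(1+β)/(1-β) = 1.871/0.129 = 14.50
√(14.50) = 3.808
z = 3.808 - 1 = 2.808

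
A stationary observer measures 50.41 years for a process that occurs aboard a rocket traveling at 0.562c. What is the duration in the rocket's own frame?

Dilated time Δt = 50.41 years
γ = 1/√(1 - 0.562²) = 1.209
Δt₀ = Δt/γ = 50.41/1.209 = 41.70 years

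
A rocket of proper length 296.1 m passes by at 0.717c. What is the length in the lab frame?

Proper length L₀ = 296.1 m
γ = 1/√(1 - 0.717²) = 1.4346
L = L₀/γ = 296.1/1.4346 = 206.4 m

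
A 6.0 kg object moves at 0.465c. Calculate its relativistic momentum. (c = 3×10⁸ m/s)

γ = 1/√(1 - 0.465²) = 1.1295
v = 0.465 × 3×10⁸ = 1.395×10⁸ m/s
p = γmv = 1.1295 × 6.0 × 1.395×10⁸ = 9.454×10⁸ kg·m/s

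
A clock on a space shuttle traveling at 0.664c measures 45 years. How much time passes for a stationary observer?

Proper time Δt₀ = 45 years
γ = 1/√(1 - 0.664²) = 1.3374
Δt = γΔt₀ = 1.3374 × 45 = 60.18 years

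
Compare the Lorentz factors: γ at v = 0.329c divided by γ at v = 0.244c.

γ₁ = 1/√(1 - 0.329²) = 1.059
γ₂ = 1/√(1 - 0.244²) = 1.031
γ₁/γ₂ = 1.059/1.031 = 1.027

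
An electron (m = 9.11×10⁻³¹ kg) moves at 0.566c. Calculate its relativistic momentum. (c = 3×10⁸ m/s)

γ = 1/√(1 - 0.566²) = 1.213
v = 0.566 × 3×10⁸ = 1.698×10⁸ m/s
p = γmv = 1.213 × 9.11×10⁻³¹ × 1.698×10⁸ = 1.876×10⁻²² kg·m/s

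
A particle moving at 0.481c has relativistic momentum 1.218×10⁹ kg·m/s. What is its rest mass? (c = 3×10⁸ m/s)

γ = 1/√(1 - 0.481²) = 1.1406
v = 0.481 × 3×10⁸ = 1.443×10⁸ m/s
m = p/(γv) = 1.218×10⁹/(1.1406 × 1.443×10⁸) = 7.400 kg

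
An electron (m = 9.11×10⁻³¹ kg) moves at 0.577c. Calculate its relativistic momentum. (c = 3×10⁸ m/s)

γ = 1/√(1 - 0.577²) = 1.2244
v = 0.577 × 3×10⁸ = 1.731×10⁸ m/s
p = γmv = 1.2244 × 9.11×10⁻³¹ × 1.731×10⁸ = 1.931×10⁻²² kg·m/s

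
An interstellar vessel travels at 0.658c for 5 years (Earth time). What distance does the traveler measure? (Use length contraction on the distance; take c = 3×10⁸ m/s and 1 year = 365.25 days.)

Earth distance: d = v × t = 0.658c × 5 yr = 3.1147×10¹⁶ m
γ = 1.3280
d' = d/γ = 3.1147×10¹⁶/1.3280 = 2.345×10¹⁶ m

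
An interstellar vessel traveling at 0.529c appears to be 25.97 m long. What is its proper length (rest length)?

Contracted length L = 25.97 m
γ = 1/√(1 - 0.529²) = 1.1784
L₀ = γL = 1.1784 × 25.97 = 30.60 m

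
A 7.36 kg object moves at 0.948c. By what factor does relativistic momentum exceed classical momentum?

p_rel = γmv, p_class = mv
Ratio = γ = 1/√(1 - 0.948²) = 3.142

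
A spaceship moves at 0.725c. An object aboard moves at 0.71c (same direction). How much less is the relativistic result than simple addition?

Classical: u' + v = 0.71 + 0.725 = 1.435c
Relativistic: u = (0.71 + 0.725)/(1 + 0.51475) = 1.435/1.51475 = 0.9474c
Difference: 1.435 - 0.9474 = 0.4876c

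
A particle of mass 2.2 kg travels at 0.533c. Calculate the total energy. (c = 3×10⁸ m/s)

γ = 1/√(1 - 0.533²) = 1.182
mc² = 2.2 × (3×10⁸)² = 1.980×10¹⁷ J
E = γmc² = 1.182 × 1.980×10¹⁷ = 2.340×10¹⁷ J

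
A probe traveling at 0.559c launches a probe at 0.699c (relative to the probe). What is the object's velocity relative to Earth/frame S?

u = (u' + v)/(1 + u'v/c²)
Numerator: 0.699 + 0.559 = 1.258
Denominator: 1 + 0.390741 = 1.390741
u = 1.258/1.390741 = 0.9046c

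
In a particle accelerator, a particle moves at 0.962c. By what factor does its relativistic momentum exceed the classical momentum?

p_rel = γmv, p_class = mv
Ratio = γ = 1/√(1 - 0.962²)
= 1/√(0.074556) = 3.662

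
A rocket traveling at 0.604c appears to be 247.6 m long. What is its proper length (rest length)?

Contracted length L = 247.6 m
γ = 1/√(1 - 0.604²) = 1.255
L₀ = γL = 1.255 × 247.6 = 310.7 m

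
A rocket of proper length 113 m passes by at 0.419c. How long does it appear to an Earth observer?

Proper length L₀ = 113 m
γ = 1/√(1 - 0.419²) = 1.101
L = L₀/γ = 113/1.101 = 102.6 m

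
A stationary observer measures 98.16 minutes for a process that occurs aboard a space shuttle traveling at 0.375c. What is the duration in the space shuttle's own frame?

Dilated time Δt = 98.16 minutes
γ = 1/√(1 - 0.375²) = 1.0787
Δt₀ = Δt/γ = 98.16/1.0787 = 91.00 minutes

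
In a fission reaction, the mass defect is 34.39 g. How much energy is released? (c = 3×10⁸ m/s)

Convert mass defect: Δm = 34.39 g = 0.03439 kg
E = Δm·c² = 0.03439 × (3×10⁸)²
= 0.03439 × 9×10¹⁶ = 3.095×10¹⁵ J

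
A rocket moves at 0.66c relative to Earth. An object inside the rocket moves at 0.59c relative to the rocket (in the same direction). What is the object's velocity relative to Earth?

u = (u' + v)/(1 + u'v/c²)
Numerator: 0.59 + 0.66 = 1.25
Denominator: 1 + 0.3894 = 1.3894
u = 1.25/1.3894 = 0.8997c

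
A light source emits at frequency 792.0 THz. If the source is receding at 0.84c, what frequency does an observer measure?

β = v/c = 0.84
(1-β)/(1+β) = 0.16/1.84 = 0.086957
Doppler factor = √(0.086957) = 0.29488
f_obs = 792.0 × 0.29488 = 233.5 THz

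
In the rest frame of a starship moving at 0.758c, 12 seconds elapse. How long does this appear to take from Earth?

Proper time Δt₀ = 12 seconds
γ = 1/√(1 - 0.758²) = 1.533
Δt = γΔt₀ = 1.533 × 12 = 18.40 seconds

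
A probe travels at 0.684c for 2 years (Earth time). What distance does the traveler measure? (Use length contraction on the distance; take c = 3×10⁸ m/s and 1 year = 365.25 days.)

Earth distance: d = v × t = 0.684c × 2 yr = 1.2951×10¹⁶ m
γ = 1.3708
d' = d/γ = 1.2951×10¹⁶/1.3708 = 9.448×10¹⁵ m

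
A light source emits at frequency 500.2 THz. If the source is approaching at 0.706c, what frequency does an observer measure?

β = v/c = 0.706
(1+β)/(1-β) = 1.706/0.294 = 5.803
Doppler factor = √(5.803) = 2.409
f_obs = 500.2 × 2.409 = 1205 THz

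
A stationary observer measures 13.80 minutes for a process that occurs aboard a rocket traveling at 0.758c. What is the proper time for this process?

Dilated time Δt = 13.80 minutes
γ = 1/√(1 - 0.758²) = 1.5331
Δt₀ = Δt/γ = 13.80/1.5331 = 9.001 minutes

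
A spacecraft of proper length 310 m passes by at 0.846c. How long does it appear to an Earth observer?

Proper length L₀ = 310 m
γ = 1/√(1 - 0.846²) = 1.8755
L = L₀/γ = 310/1.8755 = 165.3 m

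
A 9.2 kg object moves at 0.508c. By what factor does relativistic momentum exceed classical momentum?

p_rel = γmv, p_class = mv
Ratio = γ = 1/√(1 - 0.508²) = 1.161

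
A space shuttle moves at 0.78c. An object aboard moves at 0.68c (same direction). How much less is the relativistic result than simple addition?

Classical: u' + v = 0.68 + 0.78 = 1.46c
Relativistic: u = (0.68 + 0.78)/(1 + 0.5304) = 1.46/1.5304 = 0.9540c
Difference: 1.46 - 0.9540 = 0.5060c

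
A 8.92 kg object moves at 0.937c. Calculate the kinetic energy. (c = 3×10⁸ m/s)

γ = 1/√(1 - 0.937²) = 2.8626
γ - 1 = 1.8626
KE = (γ-1)mc² = 1.8626 × 8.92 × (3×10⁸)² = 1.495×10¹⁸ J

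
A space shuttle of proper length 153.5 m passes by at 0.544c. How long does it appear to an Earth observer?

Proper length L₀ = 153.5 m
γ = 1/√(1 - 0.544²) = 1.192
L = L₀/γ = 153.5/1.192 = 128.8 m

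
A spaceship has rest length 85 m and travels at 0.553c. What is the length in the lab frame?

Proper length L₀ = 85 m
γ = 1/√(1 - 0.553²) = 1.2002
L = L₀/γ = 85/1.2002 = 70.82 m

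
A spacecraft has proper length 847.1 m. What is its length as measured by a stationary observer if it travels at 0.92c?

Proper length L₀ = 847.1 m
γ = 1/√(1 - 0.92²) = 2.5516
L = L₀/γ = 847.1/2.5516 = 332.0 m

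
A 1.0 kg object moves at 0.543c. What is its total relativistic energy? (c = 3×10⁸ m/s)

γ = 1/√(1 - 0.543²) = 1.191
mc² = 1.0 × (3×10⁸)² = 9.000×10¹⁶ J
E = γmc² = 1.191 × 9.000×10¹⁶ = 1.072×10¹⁷ J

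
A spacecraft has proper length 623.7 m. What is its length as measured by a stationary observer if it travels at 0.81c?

Proper length L₀ = 623.7 m
γ = 1/√(1 - 0.81²) = 1.705
L = L₀/γ = 623.7/1.705 = 365.8 m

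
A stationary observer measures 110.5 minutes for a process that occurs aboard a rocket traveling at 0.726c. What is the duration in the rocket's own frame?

Dilated time Δt = 110.5 minutes
γ = 1/√(1 - 0.726²) = 1.4541
Δt₀ = Δt/γ = 110.5/1.4541 = 75.99 minutes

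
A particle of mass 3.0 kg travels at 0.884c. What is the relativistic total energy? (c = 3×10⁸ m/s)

γ = 1/√(1 - 0.884²) = 2.1391
mc² = 3.0 × (3×10⁸)² = 2.700×10¹⁷ J
E = γmc² = 2.1391 × 2.700×10¹⁷ = 5.776×10¹⁷ J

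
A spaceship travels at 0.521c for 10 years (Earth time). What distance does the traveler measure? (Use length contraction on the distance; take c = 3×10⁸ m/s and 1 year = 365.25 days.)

Earth distance: d = v × t = 0.521c × 10 yr = 4.9325×10¹⁶ m
γ = 1.1716
d' = d/γ = 4.9325×10¹⁶/1.1716 = 4.210×10¹⁶ m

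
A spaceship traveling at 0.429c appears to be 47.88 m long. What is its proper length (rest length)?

Contracted length L = 47.88 m
γ = 1/√(1 - 0.429²) = 1.10705
L₀ = γL = 1.10705 × 47.88 = 53.01 m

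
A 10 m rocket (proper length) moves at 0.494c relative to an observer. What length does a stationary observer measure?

Proper length L₀ = 10 m
γ = 1/√(1 - 0.494²) = 1.1501
L = L₀/γ = 10/1.1501 = 8.695 m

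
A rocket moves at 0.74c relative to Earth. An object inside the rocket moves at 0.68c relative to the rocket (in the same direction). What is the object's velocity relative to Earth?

u = (u' + v)/(1 + u'v/c²)
Numerator: 0.68 + 0.74 = 1.42
Denominator: 1 + 0.5032 = 1.5032
u = 1.42/1.5032 = 0.9447c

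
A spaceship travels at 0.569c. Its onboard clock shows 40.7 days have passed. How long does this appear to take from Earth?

Proper time Δt₀ = 40.7 days
γ = 1/√(1 - 0.569²) = 1.216
Δt = γΔt₀ = 1.216 × 40.7 = 49.49 days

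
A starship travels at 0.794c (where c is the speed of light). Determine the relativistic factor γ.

v/c = 0.794, so (v/c)² = 0.630436
1 - (v/c)² = 0.369564
γ = 1/√(0.369564) = 1.645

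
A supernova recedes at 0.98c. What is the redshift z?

β = 0.98
(1+β)/(1-β) = 1.98/0.02 = 99.00
√(99.00) = 9.950
z = 9.950 - 1 = 8.950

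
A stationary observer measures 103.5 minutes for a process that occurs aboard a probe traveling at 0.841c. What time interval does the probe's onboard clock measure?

Dilated time Δt = 103.5 minutes
γ = 1/√(1 - 0.841²) = 1.8483
Δt₀ = Δt/γ = 103.5/1.8483 = 56.00 minutes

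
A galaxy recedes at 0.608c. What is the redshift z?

β = 0.608
(1+β)/(1-β) = 1.608/0.392 = 4.102
√(4.102) = 2.025
z = 2.025 - 1 = 1.025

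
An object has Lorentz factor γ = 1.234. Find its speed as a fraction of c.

From γ = 1/√(1 - v²/c²):
1/γ² = 1/1.234² = 0.6567
v²/c² = 1 - 0.6567 = 0.3433
v/c = √(0.3433) = 0.5859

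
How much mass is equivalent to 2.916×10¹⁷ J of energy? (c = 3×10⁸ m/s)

From E = mc², we get m = E/c²
c² = (3×10⁸)² = 9×10¹⁶ m²/s²
m = 2.916×10¹⁷ / 9×10¹⁶ = 3.240 kg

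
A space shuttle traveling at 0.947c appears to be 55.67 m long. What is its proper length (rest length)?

Contracted length L = 55.67 m
γ = 1/√(1 - 0.947²) = 3.113
L₀ = γL = 3.113 × 55.67 = 173.3 m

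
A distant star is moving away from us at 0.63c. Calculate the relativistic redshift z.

β = 0.63
(1+β)/(1-β) = 1.63/0.37 = 4.405
√(4.405) = 2.099
z = 2.099 - 1 = 1.099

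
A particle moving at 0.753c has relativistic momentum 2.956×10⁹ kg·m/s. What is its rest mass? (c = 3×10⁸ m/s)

γ = 1/√(1 - 0.753²) = 1.51971
v = 0.753 × 3×10⁸ = 2.259×10⁸ m/s
m = p/(γv) = 2.956×10⁹/(1.51971 × 2.259×10⁸) = 8.610 kg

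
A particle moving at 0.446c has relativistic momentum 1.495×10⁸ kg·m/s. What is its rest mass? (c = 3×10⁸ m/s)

γ = 1/√(1 - 0.446²) = 1.117
v = 0.446 × 3×10⁸ = 1.338×10⁸ m/s
m = p/(γv) = 1.495×10⁸/(1.117 × 1.338×10⁸) = 1.000 kg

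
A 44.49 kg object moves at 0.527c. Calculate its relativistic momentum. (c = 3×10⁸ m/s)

γ = 1/√(1 - 0.527²) = 1.17666
v = 0.527 × 3×10⁸ = 1.581×10⁸ m/s
p = γmv = 1.17666 × 44.49 × 1.581×10⁸ = 8.276×10⁹ kg·m/s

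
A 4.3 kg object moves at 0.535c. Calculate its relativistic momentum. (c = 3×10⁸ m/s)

γ = 1/√(1 - 0.535²) = 1.1836
v = 0.535 × 3×10⁸ = 1.605×10⁸ m/s
p = γmv = 1.1836 × 4.3 × 1.605×10⁸ = 8.169×10⁸ kg·m/s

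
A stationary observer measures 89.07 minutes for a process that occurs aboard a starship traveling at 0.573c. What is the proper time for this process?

Dilated time Δt = 89.07 minutes
γ = 1/√(1 - 0.573²) = 1.2202
Δt₀ = Δt/γ = 89.07/1.2202 = 73.00 minutes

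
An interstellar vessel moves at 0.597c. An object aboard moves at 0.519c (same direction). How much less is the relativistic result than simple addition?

Classical: u' + v = 0.519 + 0.597 = 1.116c
Relativistic: u = (0.519 + 0.597)/(1 + 0.309843) = 1.116/1.309843 = 0.8520c
Difference: 1.116 - 0.8520 = 0.2640c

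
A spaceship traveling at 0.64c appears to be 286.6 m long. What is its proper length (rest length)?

Contracted length L = 286.6 m
γ = 1/√(1 - 0.64²) = 1.3014
L₀ = γL = 1.3014 × 286.6 = 373.0 m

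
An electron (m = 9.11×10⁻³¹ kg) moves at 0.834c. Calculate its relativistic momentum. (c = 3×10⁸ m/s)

γ = 1/√(1 - 0.834²) = 1.8124
v = 0.834 × 3×10⁸ = 2.502×10⁸ m/s
p = γmv = 1.8124 × 9.11×10⁻³¹ × 2.502×10⁸ = 4.131×10⁻²² kg·m/s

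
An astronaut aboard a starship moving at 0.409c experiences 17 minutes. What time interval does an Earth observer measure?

Proper time Δt₀ = 17 minutes
γ = 1/√(1 - 0.409²) = 1.096
Δt = γΔt₀ = 1.096 × 17 = 18.63 minutes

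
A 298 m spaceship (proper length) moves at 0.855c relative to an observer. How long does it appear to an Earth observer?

Proper length L₀ = 298 m
γ = 1/√(1 - 0.855²) = 1.928
L = L₀/γ = 298/1.928 = 154.6 m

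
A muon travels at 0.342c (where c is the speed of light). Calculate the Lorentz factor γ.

v/c = 0.342, so (v/c)² = 0.116964
1 - (v/c)² = 0.883036
γ = 1/√(0.883036) = 1.064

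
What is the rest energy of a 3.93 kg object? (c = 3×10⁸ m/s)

c² = (3×10⁸)² = 9.000×10¹⁶ m²/s²
E₀ = mc² = 3.93 × 9.000×10¹⁶ = 3.537×10¹⁷ J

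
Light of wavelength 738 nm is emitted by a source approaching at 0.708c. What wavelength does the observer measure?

β = 0.708
Wavelength Doppler factor = √(0.292/1.708) = √(0.17096) = 0.41347
λ_obs = 738 × 0.41347 = 305.1 nm (blueshift)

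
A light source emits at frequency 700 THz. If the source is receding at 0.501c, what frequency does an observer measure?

β = v/c = 0.501
(1-β)/(1+β) = 0.499/1.501 = 0.33245
Doppler factor = √(0.33245) = 0.5766
f_obs = 700 × 0.5766 = 403.6 THz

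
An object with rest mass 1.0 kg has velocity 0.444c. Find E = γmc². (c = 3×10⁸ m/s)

γ = 1/√(1 - 0.444²) = 1.116
mc² = 1.0 × (3×10⁸)² = 9.000×10¹⁶ J
E = γmc² = 1.116 × 9.000×10¹⁶ = 1.004×10¹⁷ J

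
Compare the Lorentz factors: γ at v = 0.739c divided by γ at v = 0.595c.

γ₁ = 1/√(1 - 0.739²) = 1.484
γ₂ = 1/√(1 - 0.595²) = 1.244
γ₁/γ₂ = 1.484/1.244 = 1.193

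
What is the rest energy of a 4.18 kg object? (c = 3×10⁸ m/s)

c² = (3×10⁸)² = 9.000×10¹⁶ m²/s²
E₀ = mc² = 4.18 × 9.000×10¹⁶ = 3.762×10¹⁷ J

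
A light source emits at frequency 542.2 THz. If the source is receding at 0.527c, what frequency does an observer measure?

β = v/c = 0.527
(1-β)/(1+β) = 0.473/1.527 = 0.3098
Doppler factor = √(0.3098) = 0.5566
f_obs = 542.2 × 0.5566 = 301.8 THz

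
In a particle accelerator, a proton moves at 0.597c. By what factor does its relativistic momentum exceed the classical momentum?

p_rel = γmv, p_class = mv
Ratio = γ = 1/√(1 - 0.597²)
= 1/√(0.643591) = 1.247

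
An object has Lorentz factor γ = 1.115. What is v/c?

From γ = 1/√(1 - v²/c²):
1/γ² = 1/1.115² = 0.8044
v²/c² = 1 - 0.8044 = 0.1956
v/c = √(0.1956) = 0.4423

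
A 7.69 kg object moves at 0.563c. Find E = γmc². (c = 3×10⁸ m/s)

γ = 1/√(1 - 0.563²) = 1.210
mc² = 7.69 × (3×10⁸)² = 6.921×10¹⁷ J
E = γmc² = 1.210 × 6.921×10¹⁷ = 8.374×10¹⁷ J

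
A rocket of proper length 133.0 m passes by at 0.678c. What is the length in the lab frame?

Proper length L₀ = 133.0 m
γ = 1/√(1 - 0.678²) = 1.36043
L = L₀/γ = 133.0/1.36043 = 97.76 m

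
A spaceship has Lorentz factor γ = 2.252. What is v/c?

From γ = 1/√(1 - v²/c²):
1/γ² = 1/2.252² = 0.1972
v²/c² = 1 - 0.1972 = 0.8028
v/c = √(0.8028) = 0.8960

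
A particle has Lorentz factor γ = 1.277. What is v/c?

From γ = 1/√(1 - v²/c²):
1/γ² = 1/1.277² = 0.6132
v²/c² = 1 - 0.6132 = 0.3868
v/c = √(0.3868) = 0.6219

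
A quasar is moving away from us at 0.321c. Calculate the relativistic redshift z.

β = 0.321
(1+β)/(1-β) = 1.321/0.679 = 1.9455
√(1.9455) = 1.3948
z = 1.3948 - 1 = 0.3948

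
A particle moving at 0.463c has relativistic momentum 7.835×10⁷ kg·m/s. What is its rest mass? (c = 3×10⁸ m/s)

γ = 1/√(1 - 0.463²) = 1.1282
v = 0.463 × 3×10⁸ = 1.389×10⁸ m/s
m = p/(γv) = 7.835×10⁷/(1.1282 × 1.389×10⁸) = 0.5000 kg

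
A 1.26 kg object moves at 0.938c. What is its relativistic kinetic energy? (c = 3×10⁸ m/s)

γ = 1/√(1 - 0.938²) = 2.8849
γ - 1 = 1.8849
KE = (γ-1)mc² = 1.8849 × 1.26 × (3×10⁸)² = 2.137×10¹⁷ J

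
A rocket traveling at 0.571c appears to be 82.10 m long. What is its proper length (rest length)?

Contracted length L = 82.10 m
γ = 1/√(1 - 0.571²) = 1.218
L₀ = γL = 1.218 × 82.10 = 100.0 m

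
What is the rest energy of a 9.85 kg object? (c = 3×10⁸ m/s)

c² = (3×10⁸)² = 9.000×10¹⁶ m²/s²
E₀ = mc² = 9.85 × 9.000×10¹⁶ = 8.865×10¹⁷ J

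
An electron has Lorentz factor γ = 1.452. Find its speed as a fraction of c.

From γ = 1/√(1 - v²/c²):
1/γ² = 1/1.452² = 0.47431
v²/c² = 1 - 0.47431 = 0.52569
v/c = √(0.52569) = 0.7250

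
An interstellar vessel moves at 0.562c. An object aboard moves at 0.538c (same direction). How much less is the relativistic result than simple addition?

Classical: u' + v = 0.538 + 0.562 = 1.1c
Relativistic: u = (0.538 + 0.562)/(1 + 0.302356) = 1.1/1.302356 = 0.8446c
Difference: 1.1 - 0.8446 = 0.2554c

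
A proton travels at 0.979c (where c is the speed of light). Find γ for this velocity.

v/c = 0.979, so (v/c)² = 0.958441
1 - (v/c)² = 0.041559
γ = 1/√(0.041559) = 4.905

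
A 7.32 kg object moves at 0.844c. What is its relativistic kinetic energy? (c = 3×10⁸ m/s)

γ = 1/√(1 - 0.844²) = 1.8645
γ - 1 = 0.8645
KE = (γ-1)mc² = 0.8645 × 7.32 × (3×10⁸)² = 5.695×10¹⁷ J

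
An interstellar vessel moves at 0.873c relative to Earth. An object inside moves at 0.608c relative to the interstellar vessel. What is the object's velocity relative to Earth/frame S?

u = (u' + v)/(1 + u'v/c²)
Numerator: 0.608 + 0.873 = 1.481
Denominator: 1 + 0.530784 = 1.530784
u = 1.481/1.530784 = 0.9675c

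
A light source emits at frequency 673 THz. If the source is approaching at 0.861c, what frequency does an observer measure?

β = v/c = 0.861
(1+β)/(1-β) = 1.861/0.139 = 13.39
Doppler factor = √(13.39) = 3.659
f_obs = 673 × 3.659 = 2463 THz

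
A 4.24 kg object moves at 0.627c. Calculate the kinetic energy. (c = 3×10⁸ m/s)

γ = 1/√(1 - 0.627²) = 1.28367
γ - 1 = 0.28367
KE = (γ-1)mc² = 0.28367 × 4.24 × (3×10⁸)² = 1.082×10¹⁷ J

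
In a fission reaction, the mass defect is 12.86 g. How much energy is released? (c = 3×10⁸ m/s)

Convert mass defect: Δm = 12.86 g = 0.01286 kg
E = Δm·c² = 0.01286 × (3×10⁸)²
= 0.01286 × 9×10¹⁶ = 1.157×10¹⁵ J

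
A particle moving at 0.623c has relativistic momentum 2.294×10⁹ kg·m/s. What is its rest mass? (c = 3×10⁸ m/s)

γ = 1/√(1 - 0.623²) = 1.2784
v = 0.623 × 3×10⁸ = 1.869×10⁸ m/s
m = p/(γv) = 2.294×10⁹/(1.2784 × 1.869×10⁸) = 9.601 kg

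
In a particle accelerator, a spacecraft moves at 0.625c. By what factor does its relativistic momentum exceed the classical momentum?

p_rel = γmv, p_class = mv
Ratio = γ = 1/√(1 - 0.625²)
= 1/√(0.609375) = 1.281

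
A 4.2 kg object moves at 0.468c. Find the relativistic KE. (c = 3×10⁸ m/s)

γ = 1/√(1 - 0.468²) = 1.13157
γ - 1 = 0.13157
KE = (γ-1)mc² = 0.13157 × 4.2 × (3×10⁸)² = 4.973×10¹⁶ J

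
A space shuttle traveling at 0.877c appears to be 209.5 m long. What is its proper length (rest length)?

Contracted length L = 209.5 m
γ = 1/√(1 - 0.877²) = 2.081
L₀ = γL = 2.081 × 209.5 = 436.0 m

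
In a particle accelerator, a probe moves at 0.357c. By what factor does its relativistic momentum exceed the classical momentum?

p_rel = γmv, p_class = mv
Ratio = γ = 1/√(1 - 0.357²)
= 1/√(0.872551) = 1.071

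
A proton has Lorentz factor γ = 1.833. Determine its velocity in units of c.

From γ = 1/√(1 - v²/c²):
1/γ² = 1/1.833² = 0.2976
v²/c² = 1 - 0.2976 = 0.7024
v/c = √(0.7024) = 0.8381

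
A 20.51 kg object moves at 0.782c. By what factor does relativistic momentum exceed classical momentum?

p_rel = γmv, p_class = mv
Ratio = γ = 1/√(1 - 0.782²) = 1.604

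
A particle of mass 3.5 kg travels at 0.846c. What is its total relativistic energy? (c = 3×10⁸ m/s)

γ = 1/√(1 - 0.846²) = 1.8755
mc² = 3.5 × (3×10⁸)² = 3.150×10¹⁷ J
E = γmc² = 1.8755 × 3.150×10¹⁷ = 5.908×10¹⁷ J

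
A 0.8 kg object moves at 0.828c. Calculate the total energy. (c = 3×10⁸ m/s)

γ = 1/√(1 - 0.828²) = 1.783
mc² = 0.8 × (3×10⁸)² = 7.200×10¹⁶ J
E = γmc² = 1.783 × 7.200×10¹⁶ = 1.284×10¹⁷ J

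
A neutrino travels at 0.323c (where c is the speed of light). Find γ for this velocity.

v/c = 0.323, so (v/c)² = 0.104329
1 - (v/c)² = 0.895671
γ = 1/√(0.895671) = 1.057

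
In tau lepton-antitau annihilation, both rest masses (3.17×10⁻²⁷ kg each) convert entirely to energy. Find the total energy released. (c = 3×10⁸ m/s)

Both particles have the same rest mass, so total mass = 2m
E = 2m·c² = 2 × 3.17×10⁻²⁷ × (3×10⁸)²
= 2 × 3.17×10⁻²⁷ × 9×10¹⁶
= 5.706×10⁻¹⁰ J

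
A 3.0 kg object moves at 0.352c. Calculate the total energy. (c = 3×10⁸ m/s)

γ = 1/√(1 - 0.352²) = 1.0684
mc² = 3.0 × (3×10⁸)² = 2.700×10¹⁷ J
E = γmc² = 1.0684 × 2.700×10¹⁷ = 2.885×10¹⁷ J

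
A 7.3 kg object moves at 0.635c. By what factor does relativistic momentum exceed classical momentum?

p_rel = γmv, p_class = mv
Ratio = γ = 1/√(1 - 0.635²) = 1.294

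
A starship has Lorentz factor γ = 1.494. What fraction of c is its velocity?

From γ = 1/√(1 - v²/c²):
1/γ² = 1/1.494² = 0.4480
v²/c² = 1 - 0.4480 = 0.5520
v/c = √(0.5520) = 0.7430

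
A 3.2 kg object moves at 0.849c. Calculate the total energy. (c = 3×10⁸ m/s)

γ = 1/√(1 - 0.849²) = 1.8925
mc² = 3.2 × (3×10⁸)² = 2.880×10¹⁷ J
E = γmc² = 1.8925 × 2.880×10¹⁷ = 5.450×10¹⁷ J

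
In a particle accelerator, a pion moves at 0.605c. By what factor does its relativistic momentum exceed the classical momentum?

p_rel = γmv, p_class = mv
Ratio = γ = 1/√(1 - 0.605²)
= 1/√(0.633975) = 1.256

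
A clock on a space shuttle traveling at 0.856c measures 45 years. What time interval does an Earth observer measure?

Proper time Δt₀ = 45 years
γ = 1/√(1 - 0.856²) = 1.9343
Δt = γΔt₀ = 1.9343 × 45 = 87.04 years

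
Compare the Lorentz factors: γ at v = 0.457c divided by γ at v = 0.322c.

γ₁ = 1/√(1 - 0.457²) = 1.124
γ₂ = 1/√(1 - 0.322²) = 1.056
γ₁/γ₂ = 1.124/1.056 = 1.064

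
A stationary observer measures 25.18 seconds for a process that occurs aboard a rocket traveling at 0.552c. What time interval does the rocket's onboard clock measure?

Dilated time Δt = 25.18 seconds
γ = 1/√(1 - 0.552²) = 1.199
Δt₀ = Δt/γ = 25.18/1.199 = 21.00 seconds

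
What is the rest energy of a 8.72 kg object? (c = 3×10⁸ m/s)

c² = (3×10⁸)² = 9.000×10¹⁶ m²/s²
E₀ = mc² = 8.72 × 9.000×10¹⁶ = 7.848×10¹⁷ J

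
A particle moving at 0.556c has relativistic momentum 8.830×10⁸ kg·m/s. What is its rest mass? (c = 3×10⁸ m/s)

γ = 1/√(1 - 0.556²) = 1.203
v = 0.556 × 3×10⁸ = 1.668×10⁸ m/s
m = p/(γv) = 8.830×10⁸/(1.203 × 1.668×10⁸) = 4.400 kg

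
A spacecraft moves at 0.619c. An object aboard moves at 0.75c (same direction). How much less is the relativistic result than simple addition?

Classical: u' + v = 0.75 + 0.619 = 1.369c
Relativistic: u = (0.75 + 0.619)/(1 + 0.46425) = 1.369/1.46425 = 0.9349c
Difference: 1.369 - 0.9349 = 0.4341c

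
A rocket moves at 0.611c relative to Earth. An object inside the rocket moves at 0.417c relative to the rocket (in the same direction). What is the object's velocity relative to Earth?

u = (u' + v)/(1 + u'v/c²)
Numerator: 0.417 + 0.611 = 1.028
Denominator: 1 + 0.254787 = 1.254787
u = 1.028/1.254787 = 0.8193c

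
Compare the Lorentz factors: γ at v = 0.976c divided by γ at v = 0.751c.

γ₁ = 1/√(1 - 0.976²) = 4.5920
γ₂ = 1/√(1 - 0.751²) = 1.5145
γ₁/γ₂ = 4.5920/1.5145 = 3.032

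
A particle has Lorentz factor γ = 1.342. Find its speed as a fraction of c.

From γ = 1/√(1 - v²/c²):
1/γ² = 1/1.342² = 0.5553
v²/c² = 1 - 0.5553 = 0.4447
v/c = √(0.4447) = 0.6669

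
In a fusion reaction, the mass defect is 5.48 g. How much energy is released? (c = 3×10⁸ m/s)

Convert mass defect: Δm = 5.48 g = 0.00548 kg
E = Δm·c² = 0.00548 × (3×10⁸)²
= 0.00548 × 9×10¹⁶ = 4.932×10¹⁴ J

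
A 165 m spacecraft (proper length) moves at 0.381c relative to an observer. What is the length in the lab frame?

Proper length L₀ = 165 m
γ = 1/√(1 - 0.381²) = 1.0816
L = L₀/γ = 165/1.0816 = 152.6 m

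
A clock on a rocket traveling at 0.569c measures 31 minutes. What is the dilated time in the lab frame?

Proper time Δt₀ = 31 minutes
γ = 1/√(1 - 0.569²) = 1.216
Δt = γΔt₀ = 1.216 × 31 = 37.70 minutes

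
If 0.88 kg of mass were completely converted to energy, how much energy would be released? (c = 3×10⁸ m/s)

Using E = mc²:
c² = (3×10⁸)² = 9×10¹⁶ m²/s²
E = 0.88 × 9×10¹⁶ = 7.920×10¹⁶ J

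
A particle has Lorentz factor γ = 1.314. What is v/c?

From γ = 1/√(1 - v²/c²):
1/γ² = 1/1.314² = 0.5792
v²/c² = 1 - 0.5792 = 0.4208
v/c = √(0.4208) = 0.6487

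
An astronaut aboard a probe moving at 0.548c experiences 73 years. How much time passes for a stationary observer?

Proper time Δt₀ = 73 years
γ = 1/√(1 - 0.548²) = 1.1955
Δt = γΔt₀ = 1.1955 × 73 = 87.27 years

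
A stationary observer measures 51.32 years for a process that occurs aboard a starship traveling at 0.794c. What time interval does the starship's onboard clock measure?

Dilated time Δt = 51.32 years
γ = 1/√(1 - 0.794²) = 1.645
Δt₀ = Δt/γ = 51.32/1.645 = 31.20 years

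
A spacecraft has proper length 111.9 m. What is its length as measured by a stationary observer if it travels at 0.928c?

Proper length L₀ = 111.9 m
γ = 1/√(1 - 0.928²) = 2.684
L = L₀/γ = 111.9/2.684 = 41.69 m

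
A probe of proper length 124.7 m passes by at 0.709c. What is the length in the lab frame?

Proper length L₀ = 124.7 m
γ = 1/√(1 - 0.709²) = 1.418
L = L₀/γ = 124.7/1.418 = 87.94 m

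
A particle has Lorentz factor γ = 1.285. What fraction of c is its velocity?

From γ = 1/√(1 - v²/c²):
1/γ² = 1/1.285² = 0.6056
v²/c² = 1 - 0.6056 = 0.3944
v/c = √(0.3944) = 0.6280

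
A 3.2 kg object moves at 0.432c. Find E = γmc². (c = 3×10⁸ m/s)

γ = 1/√(1 - 0.432²) = 1.1088
mc² = 3.2 × (3×10⁸)² = 2.880×10¹⁷ J
E = γmc² = 1.1088 × 2.880×10¹⁷ = 3.193×10¹⁷ J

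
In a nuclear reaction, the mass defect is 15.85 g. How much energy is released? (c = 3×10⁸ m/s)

Convert mass defect: Δm = 15.85 g = 0.01585 kg
E = Δm·c² = 0.01585 × (3×10⁸)²
= 0.01585 × 9×10¹⁶ = 1.427×10¹⁵ J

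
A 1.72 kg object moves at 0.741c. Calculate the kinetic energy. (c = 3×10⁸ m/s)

γ = 1/√(1 - 0.741²) = 1.4892
γ - 1 = 0.4892
KE = (γ-1)mc² = 0.4892 × 1.72 × (3×10⁸)² = 7.573×10¹⁶ J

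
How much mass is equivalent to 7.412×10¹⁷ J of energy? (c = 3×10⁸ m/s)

From E = mc², we get m = E/c²
c² = (3×10⁸)² = 9×10¹⁶ m²/s²
m = 7.412×10¹⁷ / 9×10¹⁶ = 8.236 kg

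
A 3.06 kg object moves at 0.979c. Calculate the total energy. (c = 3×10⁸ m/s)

γ = 1/√(1 - 0.979²) = 4.905
mc² = 3.06 × (3×10⁸)² = 2.754×10¹⁷ J
E = γmc² = 4.905 × 2.754×10¹⁷ = 1.351×10¹⁸ J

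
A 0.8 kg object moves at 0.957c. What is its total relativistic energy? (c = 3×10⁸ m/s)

γ = 1/√(1 - 0.957²) = 3.447
mc² = 0.8 × (3×10⁸)² = 7.200×10¹⁶ J
E = γmc² = 3.447 × 7.200×10¹⁶ = 2.482×10¹⁷ J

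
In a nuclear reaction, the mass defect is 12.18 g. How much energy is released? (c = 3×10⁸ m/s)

Convert mass defect: Δm = 12.18 g = 0.01218 kg
E = Δm·c² = 0.01218 × (3×10⁸)²
= 0.01218 × 9×10¹⁶ = 1.096×10¹⁵ J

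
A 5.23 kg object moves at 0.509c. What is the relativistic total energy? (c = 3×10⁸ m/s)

γ = 1/√(1 - 0.509²) = 1.16176
mc² = 5.23 × (3×10⁸)² = 4.707×10¹⁷ J
E = γmc² = 1.16176 × 4.707×10¹⁷ = 5.468×10¹⁷ J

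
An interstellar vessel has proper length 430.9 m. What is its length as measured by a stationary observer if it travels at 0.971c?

Proper length L₀ = 430.9 m
γ = 1/√(1 - 0.971²) = 4.183
L = L₀/γ = 430.9/4.183 = 103.0 m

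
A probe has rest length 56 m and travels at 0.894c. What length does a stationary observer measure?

Proper length L₀ = 56 m
γ = 1/√(1 - 0.894²) = 2.232
L = L₀/γ = 56/2.232 = 25.09 m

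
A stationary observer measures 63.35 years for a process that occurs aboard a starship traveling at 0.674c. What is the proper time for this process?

Dilated time Δt = 63.35 years
γ = 1/√(1 - 0.674²) = 1.3537
Δt₀ = Δt/γ = 63.35/1.3537 = 46.80 years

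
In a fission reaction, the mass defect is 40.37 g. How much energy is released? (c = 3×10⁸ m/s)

Convert mass defect: Δm = 40.37 g = 0.04037 kg
E = Δm·c² = 0.04037 × (3×10⁸)²
= 0.04037 × 9×10¹⁶ = 3.633×10¹⁵ J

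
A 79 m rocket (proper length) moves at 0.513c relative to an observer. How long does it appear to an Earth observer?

Proper length L₀ = 79 m
γ = 1/√(1 - 0.513²) = 1.165
L = L₀/γ = 79/1.165 = 67.81 m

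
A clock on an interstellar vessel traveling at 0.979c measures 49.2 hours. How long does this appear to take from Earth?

Proper time Δt₀ = 49.2 hours
γ = 1/√(1 - 0.979²) = 4.905
Δt = γΔt₀ = 4.905 × 49.2 = 241.3 hours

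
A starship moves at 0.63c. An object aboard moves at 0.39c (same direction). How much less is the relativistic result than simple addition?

Classical: u' + v = 0.39 + 0.63 = 1.02c
Relativistic: u = (0.39 + 0.63)/(1 + 0.2457) = 1.02/1.2457 = 0.8188c
Difference: 1.02 - 0.8188 = 0.2012c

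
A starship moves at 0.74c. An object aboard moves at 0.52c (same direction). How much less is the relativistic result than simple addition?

Classical: u' + v = 0.52 + 0.74 = 1.26c
Relativistic: u = (0.52 + 0.74)/(1 + 0.3848) = 1.26/1.3848 = 0.9099c
Difference: 1.26 - 0.9099 = 0.3501c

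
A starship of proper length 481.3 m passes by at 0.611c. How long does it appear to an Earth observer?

Proper length L₀ = 481.3 m
γ = 1/√(1 - 0.611²) = 1.2632
L = L₀/γ = 481.3/1.2632 = 381.0 m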